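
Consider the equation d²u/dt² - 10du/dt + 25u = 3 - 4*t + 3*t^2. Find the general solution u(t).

Characteristic equation r² - 10r + 25 = 0 has discriminant (-10)² - 4·(25) = 0, so r = 5 is a repeated root.
Hence u_h = (C1 + C2*t)*exp(5*t).
For the particular solution try u_p = A0 + A1*t + A2*t^2. Substituting and matching coefficients of each power of t gives A0 = 53/625, A1 = -8/125, A2 = 3/25, so u_p = 53/625 - 8*t/125 + 3*t^2/25.

u = 53/625 - 8*t/125 + 3*t**2/25 + C1*exp(5*t) + C2*t*exp(5*t)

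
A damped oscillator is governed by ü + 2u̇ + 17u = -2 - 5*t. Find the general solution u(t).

Characteristic equation r² + 2r + 17 = 0 has discriminant (2)² - 4·(17) = -64 < 0, so r = -1 ± 4i.
Hence u_h = C1*cos(4*t)*exp(-t) + C2*exp(-t)*sin(4*t).
For the particular solution try u_p = A0 + A1*t. Substituting and matching coefficients of each power of t gives A0 = -24/289, A1 = -5/17, so u_p = -24/289 - 5*t/17.

u = -24/289 - 5*t/17 + C1*cos(4*t)*exp(-t) + C2*exp(-t)*sin(4*t)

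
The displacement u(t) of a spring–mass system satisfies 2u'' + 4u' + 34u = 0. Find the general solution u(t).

Divide through by 2: u'' + 2u' + 17u = 0.
Characteristic equation r² + 2r + 17 = 0 has discriminant (2)² - 4·(17) = -64 < 0, so r = -1 ± 4i.
Hence u_h = C1*cos(4*t)*exp(-t) + C2*exp(-t)*sin(4*t).

u = C1*cos(4*t)*exp(-t) + C2*exp(-t)*sin(4*t)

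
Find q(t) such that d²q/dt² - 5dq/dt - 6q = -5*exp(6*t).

Characteristic equation r² - 5r - 6 = 0 factors as (r + 1)(r - 6) = 0, so r = -1, 6.
Hence q_h = C1*exp(-t) + C2*exp(6*t).
Since exp(6*t) solves the homogeneous equation (r = 6 is a root of multiplicity 1), multiply the trial by t. Try q_p = A*t*exp(6*t). Substituting into the equation and dividing by exp(6*t) gives A = -5/7, so q_p = -5*t*exp(6*t)/7.

q = C1*exp(-t) + C2*exp(6*t) - 5*t*exp(6*t)/7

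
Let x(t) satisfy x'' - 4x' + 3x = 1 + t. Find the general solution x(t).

Characteristic equation r² - 4r + 3 = 0 factors as (r - 3)(r - 1) = 0, so r = 3, 1.
Hence x_h = C1*exp(3*t) + C2*exp(t).
For the particular solution try x_p = A0 + A1*t. Substituting and matching coefficients of each power of t gives A0 = 7/9, A1 = 1/3, so x_p = 7/9 + t/3.

x = 7/9 + t/3 + C1*exp(3*t) + C2*exp(t)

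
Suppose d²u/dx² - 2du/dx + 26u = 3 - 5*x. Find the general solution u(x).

Characteristic equation r² - 2r + 26 = 0 has discriminant (-2)² - 4·(26) = -100 < 0, so r = 1 ± 5i.
Hence u_h = C1*cos(5*x)*exp(x) + C2*exp(x)*sin(5*x).
For the particular solution try u_p = A0 + A1*x. Substituting and matching coefficients of each power of x gives A0 = 17/169, A1 = -5/26, so u_p = 17/169 - 5*x/26.

u = 17/169 - 5*x/26 + C1*cos(5*x)*exp(x) + C2*exp(x)*sin(5*x)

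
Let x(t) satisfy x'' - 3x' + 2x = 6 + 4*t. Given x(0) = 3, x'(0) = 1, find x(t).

x = 6 - 5*exp(t) + 2*t + 2*exp(2*t)

Characteristic equation r² - 3r + 2 = 0 factors as (r - 1)(r - 2) = 0, so r = 1, 2.
Hence x_h = C1*exp(t) + C2*exp(2*t).
For the particular solution try x_p = A0 + A1*t. Substituting and matching coefficients of each power of t gives A0 = 6, A1 = 2, so x_p = 6 + 2*t.
General solution: x = 6 + 2*t + C1*exp(t) + C2*exp(2*t).
Apply the initial conditions: x(0) = 6 + C1 + C2 = 3 and x'(0) = 2 + C1 + 2*C2 = 1. Solving gives C1 = -5, C2 = 2.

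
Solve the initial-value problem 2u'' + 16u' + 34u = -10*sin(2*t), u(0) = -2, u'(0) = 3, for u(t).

u = -13*sin(2*t)/85 + 16*cos(2*t)/85 - 463*exp(-4*t)*sin(t)/85 - 186*cos(t)*exp(-4*t)/85

Divide through by 2: u'' + 8u' + 17u = -5*sin(2*t).
Characteristic equation r² + 8r + 17 = 0 has discriminant (8)² - 4·(17) = -4 < 0, so r = -4 ± i.
Hence u_h = C1*cos(t)*exp(-4*t) + C2*exp(-4*t)*sin(t).
Try u_p = A*cos(2*t) + B*sin(2*t). Substituting and equating the coefficients of cos(2t) and sin(2t) gives A = 16/85, B = -13/85, so u_p = -13*sin(2*t)/85 + 16*cos(2*t)/85.
General solution: u = -13*sin(2*t)/85 + 16*cos(2*t)/85 + C1*cos(t)*exp(-4*t) + C2*exp(-4*t)*sin(t).
Apply the initial conditions: u(0) = 16/85 + C1 = -2 and u'(0) = -26/85 + C2 - 4*C1 = 3. Solving gives C1 = -186/85, C2 = -463/85.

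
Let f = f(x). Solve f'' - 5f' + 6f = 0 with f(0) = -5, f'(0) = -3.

f = -12*exp(2*x) + 7*exp(3*x)

Characteristic equation r² - 5r + 6 = 0 factors as (r - 3)(r - 2) = 0, so r = 3, 2.
Hence f_h = C1*exp(3*x) + C2*exp(2*x).
Apply the initial conditions: f(0) = C1 + C2 = -5 and f'(0) = 2*C2 + 3*C1 = -3. Solving gives C1 = 7, C2 = -12.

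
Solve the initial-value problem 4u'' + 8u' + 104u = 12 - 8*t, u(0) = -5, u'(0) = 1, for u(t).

u = 41/338 - t/13 - 1731*cos(5*t)*exp(-t)/338 - 1367*exp(-t)*sin(5*t)/1690

Divide through by 4: u'' + 2u' + 26u = 3 - 2*t.
Characteristic equation r² + 2r + 26 = 0 has discriminant (2)² - 4·(26) = -100 < 0, so r = -1 ± 5i.
Hence u_h = C1*cos(5*t)*exp(-t) + C2*exp(-t)*sin(5*t).
For the particular solution try u_p = A0 + A1*t. Substituting and matching coefficients of each power of t gives A0 = 41/338, A1 = -1/13, so u_p = 41/338 - t/13.
General solution: u = 41/338 - t/13 + C1*cos(5*t)*exp(-t) + C2*exp(-t)*sin(5*t).
Apply the initial conditions: u(0) = 41/338 + C1 = -5 and u'(0) = -1/13 - C1 + 5*C2 = 1. Solving gives C1 = -1731/338, C2 = -1367/1690.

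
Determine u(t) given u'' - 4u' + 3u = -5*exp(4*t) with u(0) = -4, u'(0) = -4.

Characteristic equation r² - 4r + 3 = 0 factors as (r - 1)(r - 3) = 0, so r = 1, 3.
Hence u_h = C1*exp(t) + C2*exp(3*t).
Try u_p = A*exp(4*t). Substituting into the equation and dividing by exp(4*t) gives A = -5/3, so u_p = -5*exp(4*t)/3.
General solution: u = -5*exp(4*t)/3 + C1*exp(t) + C2*exp(3*t).
Apply the initial conditions: u(0) = -5/3 + C1 + C2 = -4 and u'(0) = -20/3 + C1 + 3*C2 = -4. Solving gives C1 = -29/6, C2 = 5/2.

u = -29*exp(t)/6 - 5*exp(4*t)/3 + 5*exp(3*t)/2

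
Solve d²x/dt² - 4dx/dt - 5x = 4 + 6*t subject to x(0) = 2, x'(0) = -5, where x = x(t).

x = 4/25 - 49*exp(5*t)/150 - 6*t/5 + 13*exp(-t)/6

Characteristic equation r² - 4r - 5 = 0 factors as (r + 1)(r - 5) = 0, so r = -1, 5.
Hence x_h = C1*exp(-t) + C2*exp(5*t).
For the particular solution try x_p = A0 + A1*t. Substituting and matching coefficients of each power of t gives A0 = 4/25, A1 = -6/5, so x_p = 4/25 - 6*t/5.
General solution: x = 4/25 - 6*t/5 + C1*exp(-t) + C2*exp(5*t).
Apply the initial conditions: x(0) = 4/25 + C1 + C2 = 2 and x'(0) = -6/5 - C1 + 5*C2 = -5. Solving gives C1 = 13/6, C2 = -49/150.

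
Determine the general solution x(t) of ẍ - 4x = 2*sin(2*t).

x = -sin(2*t)/4 + C1*exp(-2*t) + C2*exp(2*t)

Characteristic equation r² - 4 = 0 factors as (r + 2)(r - 2) = 0, so r = -2, 2.
Hence x_h = C1*exp(-2*t) + C2*exp(2*t).
Try x_p = A*cos(2*t) + B*sin(2*t). Substituting and equating the coefficients of cos(2t) and sin(2t) gives A = 0, B = -1/4, so x_p = -sin(2*t)/4.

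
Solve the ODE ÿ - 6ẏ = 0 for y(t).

y = C2 + C1*exp(6*t)

Characteristic equation r² - 6r = 0 factors as (r - 6)r = 0, so r = 6, 0.
Hence y_h = C1*exp(6*t) + C2.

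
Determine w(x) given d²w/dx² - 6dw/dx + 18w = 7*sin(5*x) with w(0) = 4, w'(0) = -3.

w = -49*sin(5*x)/949 + 210*cos(5*x)/949 - 13360*exp(3*x)*sin(3*x)/2847 + 3586*cos(3*x)*exp(3*x)/949

Characteristic equation r² - 6r + 18 = 0 has discriminant (-6)² - 4·(18) = -36 < 0, so r = 3 ± 3i.
Hence w_h = C1*cos(3*x)*exp(3*x) + C2*exp(3*x)*sin(3*x).
Try w_p = A*cos(5*x) + B*sin(5*x). Substituting and equating the coefficients of cos(5x) and sin(5x) gives A = 210/949, B = -49/949, so w_p = -49*sin(5*x)/949 + 210*cos(5*x)/949.
General solution: w = -49*sin(5*x)/949 + 210*cos(5*x)/949 + C1*cos(3*x)*exp(3*x) + C2*exp(3*x)*sin(3*x).
Apply the initial conditions: w(0) = 210/949 + C1 = 4 and w'(0) = -245/949 + 3*C1 + 3*C2 = -3. Solving gives C1 = 3586/949, C2 = -13360/2847.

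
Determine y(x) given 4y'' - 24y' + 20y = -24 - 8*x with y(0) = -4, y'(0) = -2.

Divide through by 4: y'' - 6y' + 5y = -6 - 2*x.
Characteristic equation r² - 6r + 5 = 0 factors as (r - 1)(r - 5) = 0, so r = 1, 5.
Hence y_h = C1*exp(x) + C2*exp(5*x).
For the particular solution try y_p = A0 + A1*x. Substituting and matching coefficients of each power of x gives A0 = -42/25, A1 = -2/5, so y_p = -42/25 - 2*x/5.
General solution: y = -42/25 - 2*x/5 + C1*exp(x) + C2*exp(5*x).
Apply the initial conditions: y(0) = -42/25 + C1 + C2 = -4 and y'(0) = -2/5 + C1 + 5*C2 = -2. Solving gives C1 = -5/2, C2 = 9/50.

y = -42/25 - 5*exp(x)/2 - 2*x/5 + 9*exp(5*x)/50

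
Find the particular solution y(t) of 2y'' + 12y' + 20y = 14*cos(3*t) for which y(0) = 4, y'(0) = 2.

Divide through by 2: y'' + 6y' + 10y = 7*cos(3*t).
Characteristic equation r² + 6r + 10 = 0 has discriminant (6)² - 4·(10) = -4 < 0, so r = -3 ± i.
Hence y_h = C1*cos(t)*exp(-3*t) + C2*exp(-3*t)*sin(t).
Try y_p = A*cos(3*t) + B*sin(3*t). Substituting and equating the coefficients of cos(3t) and sin(3t) gives A = 7/325, B = 126/325, so y_p = 7*cos(3*t)/325 + 126*sin(3*t)/325.
General solution: y = 7*cos(3*t)/325 + 126*sin(3*t)/325 + C1*cos(t)*exp(-3*t) + C2*exp(-3*t)*sin(t).
Apply the initial conditions: y(0) = 7/325 + C1 = 4 and y'(0) = 378/325 + C2 - 3*C1 = 2. Solving gives C1 = 1293/325, C2 = 4151/325.

y = 7*cos(3*t)/325 + 126*sin(3*t)/325 + 1293*cos(t)*exp(-3*t)/325 + 4151*exp(-3*t)*sin(t)/325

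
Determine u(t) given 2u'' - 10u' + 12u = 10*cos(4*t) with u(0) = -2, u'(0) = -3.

u = -7*exp(2*t)/2 - sin(4*t)/5 - cos(4*t)/10 + 8*exp(3*t)/5

Divide through by 2: u'' - 5u' + 6u = 5*cos(4*t).
Characteristic equation r² - 5r + 6 = 0 factors as (r - 2)(r - 3) = 0, so r = 2, 3.
Hence u_h = C1*exp(2*t) + C2*exp(3*t).
Try u_p = A*cos(4*t) + B*sin(4*t). Substituting and equating the coefficients of cos(4t) and sin(4t) gives A = -1/10, B = -1/5, so u_p = -sin(4*t)/5 - cos(4*t)/10.
General solution: u = -sin(4*t)/5 - cos(4*t)/10 + C1*exp(2*t) + C2*exp(3*t).
Apply the initial conditions: u(0) = -1/10 + C1 + C2 = -2 and u'(0) = -4/5 + 2*C1 + 3*C2 = -3. Solving gives C1 = -7/2, C2 = 8/5.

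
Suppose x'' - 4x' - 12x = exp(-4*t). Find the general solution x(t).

x = exp(-4*t)/20 + C1*exp(6*t) + C2*exp(-2*t)

Characteristic equation r² - 4r - 12 = 0 factors as (r - 6)(r + 2) = 0, so r = 6, -2.
Hence x_h = C1*exp(6*t) + C2*exp(-2*t).
Try x_p = A*exp(-4*t). Substituting into the equation and dividing by exp(-4*t) gives A = 1/20, so x_p = exp(-4*t)/20.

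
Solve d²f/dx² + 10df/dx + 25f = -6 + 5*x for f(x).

Characteristic equation r² + 10r + 25 = 0 has discriminant (10)² - 4·(25) = 0, so r = -5 is a repeated root.
Hence f_h = (C1 + C2*x)*exp(-5*x).
For the particular solution try f_p = A0 + A1*x. Substituting and matching coefficients of each power of x gives A0 = -8/25, A1 = 1/5, so f_p = -8/25 + x/5.

f = -8/25 + x/5 + C1*exp(-5*x) + C2*x*exp(-5*x)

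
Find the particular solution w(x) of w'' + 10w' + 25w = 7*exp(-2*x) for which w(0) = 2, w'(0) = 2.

Characteristic equation r² + 10r + 25 = 0 has discriminant (10)² - 4·(25) = 0, so r = -5 is a repeated root.
Hence w_h = (C1 + C2*x)*exp(-5*x).
Try w_p = A*exp(-2*x). Substituting into the equation and dividing by exp(-2*x) gives A = 7/9, so w_p = 7*exp(-2*x)/9.
General solution: w = 7*exp(-2*x)/9 + C1*exp(-5*x) + C2*x*exp(-5*x).
Apply the initial conditions: w(0) = 7/9 + C1 = 2 and w'(0) = -14/9 + C2 - 5*C1 = 2. Solving gives C1 = 11/9, C2 = 29/3.

w = 7*exp(-2*x)/9 + 11*exp(-5*x)/9 + 29*x*exp(-5*x)/3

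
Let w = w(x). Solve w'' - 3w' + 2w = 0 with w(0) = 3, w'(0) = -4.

w = -7*exp(2*x) + 10*exp(x)

Characteristic equation r² - 3r + 2 = 0 factors as (r - 2)(r - 1) = 0, so r = 2, 1.
Hence w_h = C1*exp(2*x) + C2*exp(x).
Apply the initial conditions: w(0) = C1 + C2 = 3 and w'(0) = C2 + 2*C1 = -4. Solving gives C1 = -7, C2 = 10.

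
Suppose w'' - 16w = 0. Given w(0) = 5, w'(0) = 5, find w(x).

Characteristic equation r² - 16 = 0 factors as (r + 4)(r - 4) = 0, so r = -4, 4.
Hence w_h = C1*exp(-4*x) + C2*exp(4*x).
Apply the initial conditions: w(0) = C1 + C2 = 5 and w'(0) = -4*C1 + 4*C2 = 5. Solving gives C1 = 15/8, C2 = 25/8.

w = 15*exp(-4*x)/8 + 25*exp(4*x)/8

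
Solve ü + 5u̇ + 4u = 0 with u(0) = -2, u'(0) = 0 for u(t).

u = -8*exp(-t)/3 + 2*exp(-4*t)/3

Characteristic equation r² + 5r + 4 = 0 factors as (r + 1)(r + 4) = 0, so r = -1, -4.
Hence u_h = C1*exp(-t) + C2*exp(-4*t).
Apply the initial conditions: u(0) = C1 + C2 = -2 and u'(0) = -C1 - 4*C2 = 0. Solving gives C1 = -8/3, C2 = 2/3.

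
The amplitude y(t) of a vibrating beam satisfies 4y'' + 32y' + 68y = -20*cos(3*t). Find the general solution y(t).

y = -3*sin(3*t)/16 - cos(3*t)/16 + C1*cos(t)*exp(-4*t) + C2*exp(-4*t)*sin(t)

Divide through by 4: y'' + 8y' + 17y = -5*cos(3*t).
Characteristic equation r² + 8r + 17 = 0 has discriminant (8)² - 4·(17) = -4 < 0, so r = -4 ± i.
Hence y_h = C1*cos(t)*exp(-4*t) + C2*exp(-4*t)*sin(t).
Try y_p = A*cos(3*t) + B*sin(3*t). Substituting and equating the coefficients of cos(3t) and sin(3t) gives A = -1/16, B = -3/16, so y_p = -3*sin(3*t)/16 - cos(3*t)/16.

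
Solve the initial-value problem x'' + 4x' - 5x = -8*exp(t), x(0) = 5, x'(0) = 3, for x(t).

x = exp(-5*t)/9 + 44*exp(t)/9 - 4*t*exp(t)/3

Characteristic equation r² + 4r - 5 = 0 factors as (r - 1)(r + 5) = 0, so r = 1, -5.
Hence x_h = C1*exp(t) + C2*exp(-5*t).
Since exp(t) solves the homogeneous equation (r = 1 is a root of multiplicity 1), multiply the trial by t. Try x_p = A*t*exp(t). Substituting into the equation and dividing by exp(t) gives A = -4/3, so x_p = -4*t*exp(t)/3.
General solution: x = C1*exp(t) + C2*exp(-5*t) - 4*t*exp(t)/3.
Apply the initial conditions: x(0) = C1 + C2 = 5 and x'(0) = -4/3 + C1 - 5*C2 = 3. Solving gives C1 = 44/9, C2 = 1/9.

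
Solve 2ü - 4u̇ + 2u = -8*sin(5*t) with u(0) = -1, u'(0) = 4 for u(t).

u = -159*exp(t)/169 - 10*cos(5*t)/169 + 24*sin(5*t)/169 + 55*t*exp(t)/13

Divide through by 2: u'' - 2u' + u = -4*sin(5*t).
Characteristic equation r² - 2r + 1 = 0 has discriminant (-2)² - 4·(1) = 0, so r = 1 is a repeated root.
Hence u_h = (C1 + C2*t)*exp(t).
Try u_p = A*cos(5*t) + B*sin(5*t). Substituting and equating the coefficients of cos(5t) and sin(5t) gives A = -10/169, B = 24/169, so u_p = -10*cos(5*t)/169 + 24*sin(5*t)/169.
General solution: u = -10*cos(5*t)/169 + 24*sin(5*t)/169 + C1*exp(t) + C2*t*exp(t).
Apply the initial conditions: u(0) = -10/169 + C1 = -1 and u'(0) = 120/169 + C1 + C2 = 4. Solving gives C1 = -159/169, C2 = 55/13.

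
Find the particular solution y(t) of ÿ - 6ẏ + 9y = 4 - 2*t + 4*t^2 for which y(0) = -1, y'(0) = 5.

y = 16/27 - 43*exp(3*t)/27 + 4*t**2/9 + 10*t/27 + 254*t*exp(3*t)/27

Characteristic equation r² - 6r + 9 = 0 has discriminant (-6)² - 4·(9) = 0, so r = 3 is a repeated root.
Hence y_h = (C1 + C2*t)*exp(3*t).
For the particular solution try y_p = A0 + A1*t + A2*t^2. Substituting and matching coefficients of each power of t gives A0 = 16/27, A1 = 10/27, A2 = 4/9, so y_p = 16/27 + 4*t^2/9 + 10*t/27.
General solution: y = 16/27 + 4*t^2/9 + 10*t/27 + C1*exp(3*t) + C2*t*exp(3*t).
Apply the initial conditions: y(0) = 16/27 + C1 = -1 and y'(0) = 10/27 + C2 + 3*C1 = 5. Solving gives C1 = -43/27, C2 = 254/27.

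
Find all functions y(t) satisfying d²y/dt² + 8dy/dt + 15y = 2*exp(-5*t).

y = C1*exp(-3*t) + C2*exp(-5*t) - t*exp(-5*t)

Characteristic equation r² + 8r + 15 = 0 factors as (r + 3)(r + 5) = 0, so r = -3, -5.
Hence y_h = C1*exp(-3*t) + C2*exp(-5*t).
Since exp(-5*t) solves the homogeneous equation (r = -5 is a root of multiplicity 1), multiply the trial by t. Try y_p = A*t*exp(-5*t). Substituting into the equation and dividing by exp(-5*t) gives A = -1, so y_p = -t*exp(-5*t).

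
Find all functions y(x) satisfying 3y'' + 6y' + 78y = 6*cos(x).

Divide through by 3: y'' + 2y' + 26y = 2*cos(x).
Characteristic equation r² + 2r + 26 = 0 has discriminant (2)² - 4·(26) = -100 < 0, so r = -1 ± 5i.
Hence y_h = C1*cos(5*x)*exp(-x) + C2*exp(-x)*sin(5*x).
Try y_p = A*cos(x) + B*sin(x). Substituting and equating the coefficients of cos(x) and sin(x) gives A = 50/629, B = 4/629, so y_p = 4*sin(x)/629 + 50*cos(x)/629.

y = 4*sin(x)/629 + 50*cos(x)/629 + C1*cos(5*x)*exp(-x) + C2*exp(-x)*sin(5*x)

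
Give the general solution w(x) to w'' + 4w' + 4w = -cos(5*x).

w = -20*sin(5*x)/841 + 21*cos(5*x)/841 + C1*exp(-2*x) + C2*x*exp(-2*x)

Characteristic equation r² + 4r + 4 = 0 has discriminant (4)² - 4·(4) = 0, so r = -2 is a repeated root.
Hence w_h = (C1 + C2*x)*exp(-2*x).
Try w_p = A*cos(5*x) + B*sin(5*x). Substituting and equating the coefficients of cos(5x) and sin(5x) gives A = 21/841, B = -20/841, so w_p = -20*sin(5*x)/841 + 21*cos(5*x)/841.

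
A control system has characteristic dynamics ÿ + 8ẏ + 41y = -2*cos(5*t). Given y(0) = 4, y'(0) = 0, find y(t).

Characteristic equation r² + 8r + 41 = 0 has discriminant (8)² - 4·(41) = -100 < 0, so r = -4 ± 5i.
Hence y_h = C1*cos(5*t)*exp(-4*t) + C2*exp(-4*t)*sin(5*t).
Try y_p = A*cos(5*t) + B*sin(5*t). Substituting and equating the coefficients of cos(5t) and sin(5t) gives A = -1/58, B = -5/116, so y_p = -5*sin(5*t)/116 - cos(5*t)/58.
General solution: y = -5*sin(5*t)/116 - cos(5*t)/58 + C1*cos(5*t)*exp(-4*t) + C2*exp(-4*t)*sin(5*t).
Apply the initial conditions: y(0) = -1/58 + C1 = 4 and y'(0) = -25/116 - 4*C1 + 5*C2 = 0. Solving gives C1 = 233/58, C2 = 1889/580.

y = -5*sin(5*t)/116 - cos(5*t)/58 + 233*cos(5*t)*exp(-4*t)/58 + 1889*exp(-4*t)*sin(5*t)/580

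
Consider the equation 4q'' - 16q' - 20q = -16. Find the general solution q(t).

q = 4/5 + C1*exp(-t) + C2*exp(5*t)

Divide through by 4: q'' - 4q' - 5q = -4.
Characteristic equation r² - 4r - 5 = 0 factors as (r + 1)(r - 5) = 0, so r = -1, 5.
Hence q_h = C1*exp(-t) + C2*exp(5*t).
For the particular solution try q_p = A0. Substituting and matching coefficients of each power of t gives A0 = 4/5, so q_p = 4/5.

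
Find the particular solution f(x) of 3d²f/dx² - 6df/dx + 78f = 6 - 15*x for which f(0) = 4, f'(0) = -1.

f = 21/338 - 5*x/26 - 802*exp(x)*sin(5*x)/845 + 1331*cos(5*x)*exp(x)/338

Divide through by 3: f'' - 2f' + 26f = 2 - 5*x.
Characteristic equation r² - 2r + 26 = 0 has discriminant (-2)² - 4·(26) = -100 < 0, so r = 1 ± 5i.
Hence f_h = C1*cos(5*x)*exp(x) + C2*exp(x)*sin(5*x).
For the particular solution try f_p = A0 + A1*x. Substituting and matching coefficients of each power of x gives A0 = 21/338, A1 = -5/26, so f_p = 21/338 - 5*x/26.
General solution: f = 21/338 - 5*x/26 + C1*cos(5*x)*exp(x) + C2*exp(x)*sin(5*x).
Apply the initial conditions: f(0) = 21/338 + C1 = 4 and f'(0) = -5/26 + C1 + 5*C2 = -1. Solving gives C1 = 1331/338, C2 = -802/845.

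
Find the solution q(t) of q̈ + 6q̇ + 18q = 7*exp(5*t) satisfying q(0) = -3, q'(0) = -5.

Characteristic equation r² + 6r + 18 = 0 has discriminant (6)² - 4·(18) = -36 < 0, so r = -3 ± 3i.
Hence q_h = C1*cos(3*t)*exp(-3*t) + C2*exp(-3*t)*sin(3*t).
Try q_p = A*exp(5*t). Substituting into the equation and dividing by exp(5*t) gives A = 7/73, so q_p = 7*exp(5*t)/73.
General solution: q = 7*exp(5*t)/73 + C1*cos(3*t)*exp(-3*t) + C2*exp(-3*t)*sin(3*t).
Apply the initial conditions: q(0) = 7/73 + C1 = -3 and q'(0) = 35/73 - 3*C1 + 3*C2 = -5. Solving gives C1 = -226/73, C2 = -1078/219.

q = 7*exp(5*t)/73 - 1078*exp(-3*t)*sin(3*t)/219 - 226*cos(3*t)*exp(-3*t)/73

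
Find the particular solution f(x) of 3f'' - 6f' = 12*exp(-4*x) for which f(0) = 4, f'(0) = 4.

Divide through by 3: f'' - 2f' = 4*exp(-4*x).
Characteristic equation r² - 2r = 0 factors as (r - 2)r = 0, so r = 2, 0.
Hence f_h = C1*exp(2*x) + C2.
Try f_p = A*exp(-4*x). Substituting into the equation and dividing by exp(-4*x) gives A = 1/6, so f_p = exp(-4*x)/6.
General solution: f = C2 + exp(-4*x)/6 + C1*exp(2*x).
Apply the initial conditions: f(0) = 1/6 + C1 + C2 = 4 and f'(0) = -2/3 + 2*C1 = 4. Solving gives C1 = 7/3, C2 = 3/2.

f = 3/2 + exp(-4*x)/6 + 7*exp(2*x)/3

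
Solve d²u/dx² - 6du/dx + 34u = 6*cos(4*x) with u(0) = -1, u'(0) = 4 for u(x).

Characteristic equation r² - 6r + 34 = 0 has discriminant (-6)² - 4·(34) = -100 < 0, so r = 3 ± 5i.
Hence u_h = C1*cos(5*x)*exp(3*x) + C2*exp(3*x)*sin(5*x).
Try u_p = A*cos(4*x) + B*sin(4*x). Substituting and equating the coefficients of cos(4x) and sin(4x) gives A = 3/25, B = -4/25, so u_p = -4*sin(4*x)/25 + 3*cos(4*x)/25.
General solution: u = -4*sin(4*x)/25 + 3*cos(4*x)/25 + C1*cos(5*x)*exp(3*x) + C2*exp(3*x)*sin(5*x).
Apply the initial conditions: u(0) = 3/25 + C1 = -1 and u'(0) = -16/25 + 3*C1 + 5*C2 = 4. Solving gives C1 = -28/25, C2 = 8/5.

u = -4*sin(4*x)/25 + 3*cos(4*x)/25 - 28*cos(5*x)*exp(3*x)/25 + 8*exp(3*x)*sin(5*x)/5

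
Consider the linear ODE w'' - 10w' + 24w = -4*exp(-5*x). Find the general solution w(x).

w = -4*exp(-5*x)/99 + C1*exp(4*x) + C2*exp(6*x)

Characteristic equation r² - 10r + 24 = 0 factors as (r - 4)(r - 6) = 0, so r = 4, 6.
Hence w_h = C1*exp(4*x) + C2*exp(6*x).
Try w_p = A*exp(-5*x). Substituting into the equation and dividing by exp(-5*x) gives A = -4/99, so w_p = -4*exp(-5*x)/99.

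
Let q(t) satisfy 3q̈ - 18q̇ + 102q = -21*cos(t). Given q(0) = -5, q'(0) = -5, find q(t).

q = -77*cos(t)/375 + 14*sin(t)/375 - 1798*cos(5*t)*exp(3*t)/375 + 701*exp(3*t)*sin(5*t)/375

Divide through by 3: q'' - 6q' + 34q = -7*cos(t).
Characteristic equation r² - 6r + 34 = 0 has discriminant (-6)² - 4·(34) = -100 < 0, so r = 3 ± 5i.
Hence q_h = C1*cos(5*t)*exp(3*t) + C2*exp(3*t)*sin(5*t).
Try q_p = A*cos(t) + B*sin(t). Substituting and equating the coefficients of cos(t) and sin(t) gives A = -77/375, B = 14/375, so q_p = -77*cos(t)/375 + 14*sin(t)/375.
General solution: q = -77*cos(t)/375 + 14*sin(t)/375 + C1*cos(5*t)*exp(3*t) + C2*exp(3*t)*sin(5*t).
Apply the initial conditions: q(0) = -77/375 + C1 = -5 and q'(0) = 14/375 + 3*C1 + 5*C2 = -5. Solving gives C1 = -1798/375, C2 = 701/375.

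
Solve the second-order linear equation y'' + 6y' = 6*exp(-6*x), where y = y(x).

y = C2 + C1*exp(-6*x) - x*exp(-6*x)

Characteristic equation r² + 6r = 0 factors as (r + 6)r = 0, so r = -6, 0.
Hence y_h = C1*exp(-6*x) + C2.
Since exp(-6*x) solves the homogeneous equation (r = -6 is a root of multiplicity 1), multiply the trial by x. Try y_p = A*x*exp(-6*x). Substituting into the equation and dividing by exp(-6*x) gives A = -1, so y_p = -x*exp(-6*x).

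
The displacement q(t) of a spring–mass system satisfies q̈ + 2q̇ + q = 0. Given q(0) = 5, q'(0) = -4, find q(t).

q = 5*exp(-t) + t*exp(-t)

Characteristic equation r² + 2r + 1 = 0 has discriminant (2)² - 4·(1) = 0, so r = -1 is a repeated root.
Hence q_h = (C1 + C2*t)*exp(-t).
Apply the initial conditions: q(0) = C1 = 5 and q'(0) = C2 - C1 = -4. Solving gives C1 = 5, C2 = 1.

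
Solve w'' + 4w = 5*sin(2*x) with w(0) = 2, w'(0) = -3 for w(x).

Characteristic equation r² + 4 = 0 has discriminant (0)² - 4·(4) = -16 < 0, so r = ± 2i.
Hence w_h = C1*cos(2*x) + C2*sin(2*x).
Since ±2i are characteristic roots, multiply the trial by x. Try w_p = x*(A*cos(2*x) + B*sin(2*x)). Substituting and equating the coefficients of cos(2x) and sin(2x) gives A = -5/4, B = 0, so w_p = -5*x*cos(2*x)/4.
General solution: w = C1*cos(2*x) + C2*sin(2*x) - 5*x*cos(2*x)/4.
Apply the initial conditions: w(0) = C1 = 2 and w'(0) = -5/4 + 2*C2 = -3. Solving gives C1 = 2, C2 = -7/8.

w = 2*cos(2*x) - 7*sin(2*x)/8 - 5*x*cos(2*x)/4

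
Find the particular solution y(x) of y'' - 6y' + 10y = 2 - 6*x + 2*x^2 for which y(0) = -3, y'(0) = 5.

y = -7/125 - 9*x/25 + x**2/5 - 368*cos(x)*exp(3*x)/125 + 1774*exp(3*x)*sin(x)/125

Characteristic equation r² - 6r + 10 = 0 has discriminant (-6)² - 4·(10) = -4 < 0, so r = 3 ± i.
Hence y_h = C1*cos(x)*exp(3*x) + C2*exp(3*x)*sin(x).
For the particular solution try y_p = A0 + A1*x + A2*x^2. Substituting and matching coefficients of each power of x gives A0 = -7/125, A1 = -9/25, A2 = 1/5, so y_p = -7/125 - 9*x/25 + x^2/5.
General solution: y = -7/125 - 9*x/25 + x^2/5 + C1*cos(x)*exp(3*x) + C2*exp(3*x)*sin(x).
Apply the initial conditions: y(0) = -7/125 + C1 = -3 and y'(0) = -9/25 + C2 + 3*C1 = 5. Solving gives C1 = -368/125, C2 = 1774/125.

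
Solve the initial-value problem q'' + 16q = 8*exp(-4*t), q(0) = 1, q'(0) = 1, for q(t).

q = sin(4*t)/2 + exp(-4*t)/4 + 3*cos(4*t)/4

Characteristic equation r² + 16 = 0 has discriminant (0)² - 4·(16) = -64 < 0, so r = ± 4i.
Hence q_h = C1*cos(4*t) + C2*sin(4*t).
Try q_p = A*exp(-4*t). Substituting into the equation and dividing by exp(-4*t) gives A = 1/4, so q_p = exp(-4*t)/4.
General solution: q = exp(-4*t)/4 + C1*cos(4*t) + C2*sin(4*t).
Apply the initial conditions: q(0) = 1/4 + C1 = 1 and q'(0) = -1 + 4*C2 = 1. Solving gives C1 = 3/4, C2 = 1/2.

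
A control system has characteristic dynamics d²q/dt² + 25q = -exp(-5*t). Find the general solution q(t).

q = -exp(-5*t)/50 + C1*cos(5*t) + C2*sin(5*t)

Characteristic equation r² + 25 = 0 has discriminant (0)² - 4·(25) = -100 < 0, so r = ± 5i.
Hence q_h = C1*cos(5*t) + C2*sin(5*t).
Try q_p = A*exp(-5*t). Substituting into the equation and dividing by exp(-5*t) gives A = -1/50, so q_p = -exp(-5*t)/50.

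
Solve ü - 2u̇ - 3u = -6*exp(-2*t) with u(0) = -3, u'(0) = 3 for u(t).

Characteristic equation r² - 2r - 3 = 0 factors as (r - 3)(r + 1) = 0, so r = 3, -1.
Hence u_h = C1*exp(3*t) + C2*exp(-t).
Try u_p = A*exp(-2*t). Substituting into the equation and dividing by exp(-2*t) gives A = -6/5, so u_p = -6*exp(-2*t)/5.
General solution: u = -6*exp(-2*t)/5 + C1*exp(3*t) + C2*exp(-t).
Apply the initial conditions: u(0) = -6/5 + C1 + C2 = -3 and u'(0) = 12/5 - C2 + 3*C1 = 3. Solving gives C1 = -3/10, C2 = -3/2.

u = -6*exp(-2*t)/5 - 3*exp(-t)/2 - 3*exp(3*t)/10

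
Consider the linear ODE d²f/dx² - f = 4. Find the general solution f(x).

Characteristic equation r² - 1 = 0 factors as (r + 1)(r - 1) = 0, so r = -1, 1.
Hence f_h = C1*exp(-x) + C2*exp(x).
For the particular solution try f_p = A0. Substituting and matching coefficients of each power of x gives A0 = -4, so f_p = -4.

f = -4 + C1*exp(-x) + C2*exp(x)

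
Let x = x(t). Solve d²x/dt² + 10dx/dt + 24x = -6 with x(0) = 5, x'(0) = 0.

x = -1/4 - 21*exp(-6*t)/2 + 63*exp(-4*t)/4

Characteristic equation r² + 10r + 24 = 0 factors as (r + 6)(r + 4) = 0, so r = -6, -4.
Hence x_h = C1*exp(-6*t) + C2*exp(-4*t).
For the particular solution try x_p = A0. Substituting and matching coefficients of each power of t gives A0 = -1/4, so x_p = -1/4.
General solution: x = -1/4 + C1*exp(-6*t) + C2*exp(-4*t).
Apply the initial conditions: x(0) = -1/4 + C1 + C2 = 5 and x'(0) = -6*C1 - 4*C2 = 0. Solving gives C1 = -21/2, C2 = 63/4.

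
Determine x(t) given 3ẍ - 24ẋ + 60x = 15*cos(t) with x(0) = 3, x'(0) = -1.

x = -8*sin(t)/85 + 19*cos(t)/85 - 1021*exp(4*t)*sin(2*t)/170 + 236*cos(2*t)*exp(4*t)/85

Divide through by 3: x'' - 8x' + 20x = 5*cos(t).
Characteristic equation r² - 8r + 20 = 0 has discriminant (-8)² - 4·(20) = -16 < 0, so r = 4 ± 2i.
Hence x_h = C1*cos(2*t)*exp(4*t) + C2*exp(4*t)*sin(2*t).
Try x_p = A*cos(t) + B*sin(t). Substituting and equating the coefficients of cos(t) and sin(t) gives A = 19/85, B = -8/85, so x_p = -8*sin(t)/85 + 19*cos(t)/85.
General solution: x = -8*sin(t)/85 + 19*cos(t)/85 + C1*cos(2*t)*exp(4*t) + C2*exp(4*t)*sin(2*t).
Apply the initial conditions: x(0) = 19/85 + C1 = 3 and x'(0) = -8/85 + 2*C2 + 4*C1 = -1. Solving gives C1 = 236/85, C2 = -1021/170.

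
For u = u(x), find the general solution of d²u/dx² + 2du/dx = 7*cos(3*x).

Characteristic equation r² + 2r = 0 factors as (r + 2)r = 0, so r = -2, 0.
Hence u_h = C1*exp(-2*x) + C2.
Try u_p = A*cos(3*x) + B*sin(3*x). Substituting and equating the coefficients of cos(3x) and sin(3x) gives A = -7/13, B = 14/39, so u_p = -7*cos(3*x)/13 + 14*sin(3*x)/39.

u = C2 - 7*cos(3*x)/13 + 14*sin(3*x)/39 + C1*exp(-2*x)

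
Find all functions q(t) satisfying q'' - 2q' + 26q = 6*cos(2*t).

Characteristic equation r² - 2r + 26 = 0 has discriminant (-2)² - 4·(26) = -100 < 0, so r = 1 ± 5i.
Hence q_h = C1*cos(5*t)*exp(t) + C2*exp(t)*sin(5*t).
Try q_p = A*cos(2*t) + B*sin(2*t). Substituting and equating the coefficients of cos(2t) and sin(2t) gives A = 33/125, B = -6/125, so q_p = -6*sin(2*t)/125 + 33*cos(2*t)/125.

q = -6*sin(2*t)/125 + 33*cos(2*t)/125 + C1*cos(5*t)*exp(t) + C2*exp(t)*sin(5*t)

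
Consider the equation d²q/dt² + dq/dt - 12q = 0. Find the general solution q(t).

Characteristic equation r² + r - 12 = 0 factors as (r - 3)(r + 4) = 0, so r = 3, -4.
Hence q_h = C1*exp(3*t) + C2*exp(-4*t).

q = C1*exp(3*t) + C2*exp(-4*t)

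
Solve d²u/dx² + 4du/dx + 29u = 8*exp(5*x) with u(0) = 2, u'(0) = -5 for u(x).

u = 4*exp(5*x)/37 - 13*exp(-2*x)*sin(5*x)/37 + 70*cos(5*x)*exp(-2*x)/37

Characteristic equation r² + 4r + 29 = 0 has discriminant (4)² - 4·(29) = -100 < 0, so r = -2 ± 5i.
Hence u_h = C1*cos(5*x)*exp(-2*x) + C2*exp(-2*x)*sin(5*x).
Try u_p = A*exp(5*x). Substituting into the equation and dividing by exp(5*x) gives A = 4/37, so u_p = 4*exp(5*x)/37.
General solution: u = 4*exp(5*x)/37 + C1*cos(5*x)*exp(-2*x) + C2*exp(-2*x)*sin(5*x).
Apply the initial conditions: u(0) = 4/37 + C1 = 2 and u'(0) = 20/37 - 2*C1 + 5*C2 = -5. Solving gives C1 = 70/37, C2 = -13/37.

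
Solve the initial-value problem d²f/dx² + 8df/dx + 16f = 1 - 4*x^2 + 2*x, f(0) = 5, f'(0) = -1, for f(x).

Characteristic equation r² + 8r + 16 = 0 has discriminant (8)² - 4·(16) = 0, so r = -4 is a repeated root.
Hence f_h = (C1 + C2*x)*exp(-4*x).
For the particular solution try f_p = A0 + A1*x + A2*x^2. Substituting and matching coefficients of each power of x gives A0 = -3/32, A1 = 3/8, A2 = -1/4, so f_p = -3/32 - x^2/4 + 3*x/8.
General solution: f = -3/32 - x^2/4 + 3*x/8 + C1*exp(-4*x) + C2*x*exp(-4*x).
Apply the initial conditions: f(0) = -3/32 + C1 = 5 and f'(0) = 3/8 + C2 - 4*C1 = -1. Solving gives C1 = 163/32, C2 = 19.

f = -3/32 - x**2/4 + 3*x/8 + 163*exp(-4*x)/32 + 19*x*exp(-4*x)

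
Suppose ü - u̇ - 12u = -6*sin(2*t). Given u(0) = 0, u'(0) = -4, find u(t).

u = -23*exp(4*t)/35 - 3*cos(2*t)/65 + 24*sin(2*t)/65 + 64*exp(-3*t)/91

Characteristic equation r² - r - 12 = 0 factors as (r + 3)(r - 4) = 0, so r = -3, 4.
Hence u_h = C1*exp(-3*t) + C2*exp(4*t).
Try u_p = A*cos(2*t) + B*sin(2*t). Substituting and equating the coefficients of cos(2t) and sin(2t) gives A = -3/65, B = 24/65, so u_p = -3*cos(2*t)/65 + 24*sin(2*t)/65.
General solution: u = -3*cos(2*t)/65 + 24*sin(2*t)/65 + C1*exp(-3*t) + C2*exp(4*t).
Apply the initial conditions: u(0) = -3/65 + C1 + C2 = 0 and u'(0) = 48/65 - 3*C1 + 4*C2 = -4. Solving gives C1 = 64/91, C2 = -23/35.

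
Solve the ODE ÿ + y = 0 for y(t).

y = C1*cos(t) + C2*sin(t)

Characteristic equation r² + 1 = 0 has discriminant (0)² - 4·(1) = -4 < 0, so r = ± i.
Hence y_h = C1*cos(t) + C2*sin(t).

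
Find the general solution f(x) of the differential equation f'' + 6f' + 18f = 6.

Characteristic equation r² + 6r + 18 = 0 has discriminant (6)² - 4·(18) = -36 < 0, so r = -3 ± 3i.
Hence f_h = C1*cos(3*x)*exp(-3*x) + C2*exp(-3*x)*sin(3*x).
For the particular solution try f_p = A0. Substituting and matching coefficients of each power of x gives A0 = 1/3, so f_p = 1/3.

f = 1/3 + C1*cos(3*x)*exp(-3*x) + C2*exp(-3*x)*sin(3*x)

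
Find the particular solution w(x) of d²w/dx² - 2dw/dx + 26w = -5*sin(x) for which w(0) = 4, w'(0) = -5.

Characteristic equation r² - 2r + 26 = 0 has discriminant (-2)² - 4·(26) = -100 < 0, so r = 1 ± 5i.
Hence w_h = C1*cos(5*x)*exp(x) + C2*exp(x)*sin(5*x).
Try w_p = A*cos(x) + B*sin(x). Substituting and equating the coefficients of cos(x) and sin(x) gives A = -10/629, B = -125/629, so w_p = -125*sin(x)/629 - 10*cos(x)/629.
General solution: w = -125*sin(x)/629 - 10*cos(x)/629 + C1*cos(5*x)*exp(x) + C2*exp(x)*sin(5*x).
Apply the initial conditions: w(0) = -10/629 + C1 = 4 and w'(0) = -125/629 + C1 + 5*C2 = -5. Solving gives C1 = 2526/629, C2 = -5546/3145.

w = -125*sin(x)/629 - 10*cos(x)/629 - 5546*exp(x)*sin(5*x)/3145 + 2526*cos(5*x)*exp(x)/629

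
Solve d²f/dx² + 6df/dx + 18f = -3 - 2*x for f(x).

Characteristic equation r² + 6r + 18 = 0 has discriminant (6)² - 4·(18) = -36 < 0, so r = -3 ± 3i.
Hence f_h = C1*cos(3*x)*exp(-3*x) + C2*exp(-3*x)*sin(3*x).
For the particular solution try f_p = A0 + A1*x. Substituting and matching coefficients of each power of x gives A0 = -7/54, A1 = -1/9, so f_p = -7/54 - x/9.

f = -7/54 - x/9 + C1*cos(3*x)*exp(-3*x) + C2*exp(-3*x)*sin(3*x)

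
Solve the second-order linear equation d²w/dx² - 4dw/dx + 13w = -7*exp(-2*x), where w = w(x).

Characteristic equation r² - 4r + 13 = 0 has discriminant (-4)² - 4·(13) = -36 < 0, so r = 2 ± 3i.
Hence w_h = C1*cos(3*x)*exp(2*x) + C2*exp(2*x)*sin(3*x).
Try w_p = A*exp(-2*x). Substituting into the equation and dividing by exp(-2*x) gives A = -7/25, so w_p = -7*exp(-2*x)/25.

w = -7*exp(-2*x)/25 + C1*cos(3*x)*exp(2*x) + C2*exp(2*x)*sin(3*x)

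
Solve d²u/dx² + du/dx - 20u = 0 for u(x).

u = C1*exp(-5*x) + C2*exp(4*x)

Characteristic equation r² + r - 20 = 0 factors as (r + 5)(r - 4) = 0, so r = -5, 4.
Hence u_h = C1*exp(-5*x) + C2*exp(4*x).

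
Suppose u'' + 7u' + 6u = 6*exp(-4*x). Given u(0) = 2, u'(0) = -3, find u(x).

Characteristic equation r² + 7r + 6 = 0 factors as (r + 6)(r + 1) = 0, so r = -6, -1.
Hence u_h = C1*exp(-6*x) + C2*exp(-x).
Try u_p = A*exp(-4*x). Substituting into the equation and dividing by exp(-4*x) gives A = -1, so u_p = -exp(-4*x).
General solution: u = -exp(-4*x) + C1*exp(-6*x) + C2*exp(-x).
Apply the initial conditions: u(0) = -1 + C1 + C2 = 2 and u'(0) = 4 - C2 - 6*C1 = -3. Solving gives C1 = 4/5, C2 = 11/5.

u = -exp(-4*x) + 4*exp(-6*x)/5 + 11*exp(-x)/5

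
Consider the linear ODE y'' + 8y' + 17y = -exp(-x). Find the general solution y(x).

Characteristic equation r² + 8r + 17 = 0 has discriminant (8)² - 4·(17) = -4 < 0, so r = -4 ± i.
Hence y_h = C1*cos(x)*exp(-4*x) + C2*exp(-4*x)*sin(x).
Try y_p = A*exp(-x). Substituting into the equation and dividing by exp(-x) gives A = -1/10, so y_p = -exp(-x)/10.

y = -exp(-x)/10 + C1*cos(x)*exp(-4*x) + C2*exp(-4*x)*sin(x)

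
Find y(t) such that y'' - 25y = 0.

Characteristic equation r² - 25 = 0 factors as (r + 5)(r - 5) = 0, so r = -5, 5.
Hence y_h = C1*exp(-5*t) + C2*exp(5*t).

y = C1*exp(-5*t) + C2*exp(5*t)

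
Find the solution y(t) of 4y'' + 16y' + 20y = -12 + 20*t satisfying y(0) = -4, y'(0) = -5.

Divide through by 4: y'' + 4y' + 5y = -3 + 5*t.
Characteristic equation r² + 4r + 5 = 0 has discriminant (4)² - 4·(5) = -4 < 0, so r = -2 ± i.
Hence y_h = C1*cos(t)*exp(-2*t) + C2*exp(-2*t)*sin(t).
For the particular solution try y_p = A0 + A1*t. Substituting and matching coefficients of each power of t gives A0 = -7/5, A1 = 1, so y_p = -7/5 + t.
General solution: y = -7/5 + t + C1*cos(t)*exp(-2*t) + C2*exp(-2*t)*sin(t).
Apply the initial conditions: y(0) = -7/5 + C1 = -4 and y'(0) = 1 + C2 - 2*C1 = -5. Solving gives C1 = -13/5, C2 = -56/5.

y = -7/5 + t - 56*exp(-2*t)*sin(t)/5 - 13*cos(t)*exp(-2*t)/5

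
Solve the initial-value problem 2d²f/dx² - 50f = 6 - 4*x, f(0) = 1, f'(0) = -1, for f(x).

Divide through by 2: f'' - 25f = 3 - 2*x.
Characteristic equation r² - 25 = 0 factors as (r + 5)(r - 5) = 0, so r = -5, 5.
Hence f_h = C1*exp(-5*x) + C2*exp(5*x).
For the particular solution try f_p = A0 + A1*x. Substituting and matching coefficients of each power of x gives A0 = -3/25, A1 = 2/25, so f_p = -3/25 + 2*x/25.
General solution: f = -3/25 + 2*x/25 + C1*exp(-5*x) + C2*exp(5*x).
Apply the initial conditions: f(0) = -3/25 + C1 + C2 = 1 and f'(0) = 2/25 - 5*C1 + 5*C2 = -1. Solving gives C1 = 167/250, C2 = 113/250.

f = -3/25 + 2*x/25 + 113*exp(5*x)/250 + 167*exp(-5*x)/250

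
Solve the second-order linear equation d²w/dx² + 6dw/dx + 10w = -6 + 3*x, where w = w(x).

w = -39/50 + 3*x/10 + C1*cos(x)*exp(-3*x) + C2*exp(-3*x)*sin(x)

Characteristic equation r² + 6r + 10 = 0 has discriminant (6)² - 4·(10) = -4 < 0, so r = -3 ± i.
Hence w_h = C1*cos(x)*exp(-3*x) + C2*exp(-3*x)*sin(x).
For the particular solution try w_p = A0 + A1*x. Substituting and matching coefficients of each power of x gives A0 = -39/50, A1 = 3/10, so w_p = -39/50 + 3*x/10.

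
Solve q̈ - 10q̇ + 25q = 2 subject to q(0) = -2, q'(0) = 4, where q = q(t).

Characteristic equation r² - 10r + 25 = 0 has discriminant (-10)² - 4·(25) = 0, so r = 5 is a repeated root.
Hence q_h = (C1 + C2*t)*exp(5*t).
For the particular solution try q_p = A0. Substituting and matching coefficients of each power of t gives A0 = 2/25, so q_p = 2/25.
General solution: q = 2/25 + C1*exp(5*t) + C2*t*exp(5*t).
Apply the initial conditions: q(0) = 2/25 + C1 = -2 and q'(0) = C2 + 5*C1 = 4. Solving gives C1 = -52/25, C2 = 72/5.

q = 2/25 - 52*exp(5*t)/25 + 72*t*exp(5*t)/5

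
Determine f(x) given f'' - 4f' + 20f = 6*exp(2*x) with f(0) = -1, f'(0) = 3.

Characteristic equation r² - 4r + 20 = 0 has discriminant (-4)² - 4·(20) = -64 < 0, so r = 2 ± 4i.
Hence f_h = C1*cos(4*x)*exp(2*x) + C2*exp(2*x)*sin(4*x).
Try f_p = A*exp(2*x). Substituting into the equation and dividing by exp(2*x) gives A = 3/8, so f_p = 3*exp(2*x)/8.
General solution: f = 3*exp(2*x)/8 + C1*cos(4*x)*exp(2*x) + C2*exp(2*x)*sin(4*x).
Apply the initial conditions: f(0) = 3/8 + C1 = -1 and f'(0) = 3/4 + 2*C1 + 4*C2 = 3. Solving gives C1 = -11/8, C2 = 5/4.

f = 3*exp(2*x)/8 - 11*cos(4*x)*exp(2*x)/8 + 5*exp(2*x)*sin(4*x)/4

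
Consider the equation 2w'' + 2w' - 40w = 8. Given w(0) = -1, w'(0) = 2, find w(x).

Divide through by 2: w'' + w' - 20w = 4.
Characteristic equation r² + r - 20 = 0 factors as (r - 4)(r + 5) = 0, so r = 4, -5.
Hence w_h = C1*exp(4*x) + C2*exp(-5*x).
For the particular solution try w_p = A0. Substituting and matching coefficients of each power of x gives A0 = -1/5, so w_p = -1/5.
General solution: w = -1/5 + C1*exp(4*x) + C2*exp(-5*x).
Apply the initial conditions: w(0) = -1/5 + C1 + C2 = -1 and w'(0) = -5*C2 + 4*C1 = 2. Solving gives C1 = -2/9, C2 = -26/45.

w = -1/5 - 26*exp(-5*x)/45 - 2*exp(4*x)/9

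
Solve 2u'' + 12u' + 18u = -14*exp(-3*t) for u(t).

Divide through by 2: u'' + 6u' + 9u = -7*exp(-3*t).
Characteristic equation r² + 6r + 9 = 0 has discriminant (6)² - 4·(9) = 0, so r = -3 is a repeated root.
Hence u_h = (C1 + C2*t)*exp(-3*t).
Since exp(-3*t) solves the homogeneous equation (r = -3 is a root of multiplicity 2), multiply the trial by t^2. Try u_p = A*t^2*exp(-3*t). Substituting into the equation and dividing by exp(-3*t) gives A = -7/2, so u_p = -7*t^2*exp(-3*t)/2.

u = C1*exp(-3*t) - 7*t**2*exp(-3*t)/2 + C2*t*exp(-3*t)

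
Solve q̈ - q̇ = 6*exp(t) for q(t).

Characteristic equation r² - r = 0 factors as (r - 1)r = 0, so r = 1, 0.
Hence q_h = C1*exp(t) + C2.
Since exp(t) solves the homogeneous equation (r = 1 is a root of multiplicity 1), multiply the trial by t. Try q_p = A*t*exp(t). Substituting into the equation and dividing by exp(t) gives A = 6, so q_p = 6*t*exp(t).

q = C2 + C1*exp(t) + 6*t*exp(t)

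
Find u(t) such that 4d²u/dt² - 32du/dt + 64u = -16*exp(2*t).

u = -exp(2*t) + C1*exp(4*t) + C2*t*exp(4*t)

Divide through by 4: u'' - 8u' + 16u = -4*exp(2*t).
Characteristic equation r² - 8r + 16 = 0 has discriminant (-8)² - 4·(16) = 0, so r = 4 is a repeated root.
Hence u_h = (C1 + C2*t)*exp(4*t).
Try u_p = A*exp(2*t). Substituting into the equation and dividing by exp(2*t) gives A = -1, so u_p = -exp(2*t).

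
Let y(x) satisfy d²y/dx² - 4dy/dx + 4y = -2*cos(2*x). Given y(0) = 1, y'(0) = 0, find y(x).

Characteristic equation r² - 4r + 4 = 0 has discriminant (-4)² - 4·(4) = 0, so r = 2 is a repeated root.
Hence y_h = (C1 + C2*x)*exp(2*x).
Try y_p = A*cos(2*x) + B*sin(2*x). Substituting and equating the coefficients of cos(2x) and sin(2x) gives A = 0, B = 1/4, so y_p = sin(2*x)/4.
General solution: y = sin(2*x)/4 + C1*exp(2*x) + C2*x*exp(2*x).
Apply the initial conditions: y(0) = C1 = 1 and y'(0) = 1/2 + C2 + 2*C1 = 0. Solving gives C1 = 1, C2 = -5/2.

y = sin(2*x)/4 - 5*x*exp(2*x)/2 + exp(2*x)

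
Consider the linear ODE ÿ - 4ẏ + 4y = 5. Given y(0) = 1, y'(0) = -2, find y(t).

y = 5/4 - exp(2*t)/4 - 3*t*exp(2*t)/2

Characteristic equation r² - 4r + 4 = 0 has discriminant (-4)² - 4·(4) = 0, so r = 2 is a repeated root.
Hence y_h = (C1 + C2*t)*exp(2*t).
For the particular solution try y_p = A0. Substituting and matching coefficients of each power of t gives A0 = 5/4, so y_p = 5/4.
General solution: y = 5/4 + C1*exp(2*t) + C2*t*exp(2*t).
Apply the initial conditions: y(0) = 5/4 + C1 = 1 and y'(0) = C2 + 2*C1 = -2. Solving gives C1 = -1/4, C2 = -3/2.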